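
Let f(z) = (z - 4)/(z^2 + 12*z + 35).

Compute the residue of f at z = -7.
Write f(z) = P(z)/Q(z) with P(z) = z - 4 and Q(z) = z^2 + 12*z + 35.
The denominator factors as Q(z) = (z + 5)*(z + 7), so z = -7 is a simple zero of Q and P is analytic there; z = -7 is therefore a simple pole and
  Res(f, z₀) = P(z₀)/Q'(z₀).

Q'(z) = 2*z + 12, so Q'(-7) = -2.
P(-7) = -11.

Res(f, -7) = (-11)/(-2) = 11/2

Final answer: 11/2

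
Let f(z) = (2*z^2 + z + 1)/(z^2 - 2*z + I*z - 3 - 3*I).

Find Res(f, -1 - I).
Write f(z) = P(z)/Q(z) with P(z) = 2*z^2 + z + 1 and Q(z) = z^2 - 2*z + I*z - 3 - 3*I.
The denominator factors as Q(z) = (z + 1 + I)*(z - 3), so z = -1 - I is a simple zero of Q and P is analytic there; z = -1 - I is therefore a simple pole and
  Res(f, z₀) = P(z₀)/Q'(z₀).

Q'(z) = 2*z - 2 + I, so Q'(-1 - I) = -4 - I.
P(-1 - I) = 3*I.

Res(f, -1 - I) = (3*I)/(-4 - I) = -3/17 - 12*I/17

Final answer: -3/17 - 12*I/17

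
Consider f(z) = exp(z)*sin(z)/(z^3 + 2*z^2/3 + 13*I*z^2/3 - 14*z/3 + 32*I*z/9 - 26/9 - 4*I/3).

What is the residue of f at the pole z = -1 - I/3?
Write f(z) = P(z)/Q(z) with P(z) = exp(z)*sin(z) and Q(z) = z^3 + 2*z^2/3 + 13*I*z^2/3 - 14*z/3 + 32*I*z/9 - 26/9 - 4*I/3.
The denominator factors as Q(z) = (z + 1 + I/3)*(z + I)*(z - 1/3 + 3*I), so z = -1 - I/3 is a simple zero of Q and P is analytic there; z = -1 - I/3 is therefore a simple pole and
  Res(f, z₀) = P(z₀)/Q'(z₀).

Q'(z) = 3*z^2 + 4*z/3 + 26*I*z/3 - 14/3 + 32*I/9, so Q'(-1 - I/3) = -4/9 - 32*I/9.
P(-1 - I/3) = -exp(-1 - I/3)*sin(1 + I/3).

Res(f, -1 - I/3) = (-exp(-1 - I/3)*sin(1 + I/3))/(-4/9 - 32*I/9) = (9/260 - 18*I/65)*exp(-1 - I/3)*sin(1 + I/3)

Final answer: (9/260 - 18*I/65)*exp(-1 - I/3)*sin(1 + I/3)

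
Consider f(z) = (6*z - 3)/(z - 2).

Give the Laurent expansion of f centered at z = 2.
Put w = z - (2), i.e. z = w + 2. The denominator is w, so it suffices to rewrite the numerator in powers of w.

P(z) = 6*z - 3
P(w + 2) = 9 + 6*w

Dividing each term by w:
  f = 9/w + 6

Substituting back w = z - 2:
  f(z) = 9/(z - 2) + 6

The series is finite because the numerator is a polynomial; the negative powers form the principal part, and the coefficient of 1/(z - 2) gives Res(f, 2) = 9.

Final answer: 9/(z - 2) + 6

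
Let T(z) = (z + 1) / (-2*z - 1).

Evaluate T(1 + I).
Substitute z = 1 + I:
  numerator:   (1 + I) + 1 = 2 + I
  denominator: -2*(1 + I) - 1 = -3 - 2*I
T(1 + I) = (2 + I)/(-3 - 2*I); multiplying numerator and denominator by the conjugate -3 + 2*I gives (-8 + I)/13 = -8/13 + I/13

Final answer: -8/13 + I/13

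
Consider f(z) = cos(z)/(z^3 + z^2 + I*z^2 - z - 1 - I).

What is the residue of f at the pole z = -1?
Write f(z) = P(z)/Q(z) with P(z) = cos(z) and Q(z) = z^3 + z^2 + I*z^2 - z - 1 - I.
The denominator factors as Q(z) = (z + 1 + I)*(z + 1)*(z - 1), so z = -1 is a simple zero of Q and P is analytic there; z = -1 is therefore a simple pole and
  Res(f, z₀) = P(z₀)/Q'(z₀).

Q'(z) = 3*z^2 + 2*z + 2*I*z - 1, so Q'(-1) = -2*I.
P(-1) = cos(1).

Res(f, -1) = (cos(1))/(-2*I) = I*cos(1)/2

Final answer: I*cos(1)/2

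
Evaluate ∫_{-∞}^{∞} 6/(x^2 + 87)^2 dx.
Let f(z) = 6/(z^2 + 87)^2. The denominator has no real zeros and deg Q - deg P = 4 ≥ 2, so the integral of f over the upper semicircle |z| = R tends to 0 as R → ∞. Closing the contour in the upper half-plane,
  ∫_{-∞}^{∞} f(x) dx = 2πi · Σ Res(f, z_k)  over the poles with Im z_k > 0.

Zeros of the denominator: z^2 + 87 = 0 gives z = ±sqrt(87)*I.
Upper half-plane: z = sqrt(87)*I (a pole of order 2).

Write f(z) = g(z)/(z - sqrt(87)*I)^2 with g(z) = 6/(z + sqrt(87)*I)^2. For a double pole, Res(f, z₀) = g'(z₀):
  g'(z) = -12/(z + sqrt(87)*I)^3
  Res(f, sqrt(87)*I) = g'(sqrt(87)*I) = -sqrt(87)*I/5046

∫_{-∞}^{∞} f(x) dx = 2πi · (-sqrt(87)*I/5046) = sqrt(87)*pi/2523

Final answer: sqrt(87)*pi/2523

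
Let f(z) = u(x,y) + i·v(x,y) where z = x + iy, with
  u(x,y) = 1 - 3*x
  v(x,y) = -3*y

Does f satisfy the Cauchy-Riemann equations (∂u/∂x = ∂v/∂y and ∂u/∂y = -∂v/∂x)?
∂u/∂x = -3
∂v/∂y = -3
∂u/∂y = 0
∂v/∂x = 0
∂u/∂x = ∂v/∂y and ∂u/∂y = -∂v/∂x hold identically; f is analytic.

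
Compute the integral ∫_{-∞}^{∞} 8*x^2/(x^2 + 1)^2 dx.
Let f(z) = 8*z^2/(z^2 + 1)^2. The denominator has no real zeros and deg Q - deg P = 2 ≥ 2, so the integral of f over the upper semicircle |z| = R tends to 0 as R → ∞. Closing the contour in the upper half-plane,
  ∫_{-∞}^{∞} f(x) dx = 2πi · Σ Res(f, z_k)  over the poles with Im z_k > 0.

Zeros of the denominator: z^2 + 1 = 0 gives z = ±I.
Upper half-plane: z = I (a pole of order 2).

Write f(z) = g(z)/(z - I)^2 with g(z) = 8*z^2/(z + I)^2. For a double pole, Res(f, z₀) = g'(z₀):
  g'(z) = 16*I*z/(z + I)^3
  Res(f, I) = g'(I) = -2*I

∫_{-∞}^{∞} f(x) dx = 2πi · (-2*I) = 4*pi

Final answer: 4*pi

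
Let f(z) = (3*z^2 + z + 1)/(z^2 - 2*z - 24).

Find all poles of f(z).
The singularities of f are the zeros of the denominator. Factoring,
  z^2 - 2*z - 24 = (z - 6)*(z + 4)
so the candidates are z = 6, z = -4.

Check the numerator P(z) = 3*z^2 + z + 1 at each one:
  P(6) = 115 ≠ 0, so z = 6 is a (simple) pole.
  P(-4) = 45 ≠ 0, so z = -4 is a (simple) pole.

Poles of f: {-4, 6}

Final answer: {-4, 6}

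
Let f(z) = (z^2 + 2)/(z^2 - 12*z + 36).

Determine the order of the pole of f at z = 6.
Factor the denominator:
  z^2 - 12*z + 36 = (z - 6)^2

The numerator P(z) = z^2 + 2 has P(6) = 38 ≠ 0, so no factor of (z - 6) cancels.
Near z = 6 we can therefore write f(z) = g(z)/(z - 6)^2 with g analytic at 6 and g(6) ≠ 0 (g is just the numerator).

Hence z = 6 is a pole of order 2.

Final answer: 2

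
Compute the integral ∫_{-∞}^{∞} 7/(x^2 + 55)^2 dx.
7*sqrt(55)*pi/6050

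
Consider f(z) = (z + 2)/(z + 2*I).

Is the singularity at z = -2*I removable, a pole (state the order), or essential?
Write f(z) = g(z)/(z + 2*I) with g(z) = z + 2.
g is entire and g(-2*I) = 2 - 2*I ≠ 0, so no factor of (z + 2*I) cancels: the Laurent expansion of f about z = -2*I starts at the power -1, i.e. lim_{z→z₀} (z - z₀) f(z) = 2 - 2*I is finite and nonzero.
So z = -2*I is a pole of order 1.

Final answer: pole of order 1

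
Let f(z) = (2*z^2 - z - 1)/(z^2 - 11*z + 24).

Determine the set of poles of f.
The singularities of f are the zeros of the denominator. Factoring,
  z^2 - 11*z + 24 = (z - 3)*(z - 8)
so the candidates are z = 3, z = 8.

Check the numerator P(z) = 2*z^2 - z - 1 at each one:
  P(3) = 14 ≠ 0, so z = 3 is a (simple) pole.
  P(8) = 119 ≠ 0, so z = 8 is a (simple) pole.

Poles of f: {3, 8}

Final answer: {3, 8}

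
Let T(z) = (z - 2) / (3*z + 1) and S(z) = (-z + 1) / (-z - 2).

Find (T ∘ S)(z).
(T ∘ S)(z) = T(S(z)) = ((1)*S(z) + (-2))/((3)*S(z) + (1)). Multiply numerator and denominator by -z - 2:
  numerator:   (1)*(-z + 1) + (-2)*(-z - 2) = z + 5
  denominator: (3)*(-z + 1) + (1)*(-z - 2) = -4*z + 1
(T ∘ S)(z) = (z + 5)/(-4*z + 1) = (-z - 5)/(4*z - 1)

Final answer: (-z - 5)/(4*z - 1)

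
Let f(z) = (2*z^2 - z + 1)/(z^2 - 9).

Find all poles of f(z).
{-3, 3}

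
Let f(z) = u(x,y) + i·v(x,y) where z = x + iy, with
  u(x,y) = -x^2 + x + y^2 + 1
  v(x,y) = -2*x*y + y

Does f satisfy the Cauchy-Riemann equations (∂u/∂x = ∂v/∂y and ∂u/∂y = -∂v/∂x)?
∂u/∂x = 1 - 2*x
∂v/∂y = 1 - 2*x
∂u/∂y = 2*y
∂v/∂x = -2*y
∂u/∂x = ∂v/∂y and ∂u/∂y = -∂v/∂x hold identically; f is analytic.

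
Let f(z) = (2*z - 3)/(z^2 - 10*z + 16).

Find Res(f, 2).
Write f(z) = P(z)/Q(z) with P(z) = 2*z - 3 and Q(z) = z^2 - 10*z + 16.
The denominator factors as Q(z) = (z - 2)*(z - 8), so z = 2 is a simple zero of Q and P is analytic there; z = 2 is therefore a simple pole and
  Res(f, z₀) = P(z₀)/Q'(z₀).

Q'(z) = 2*z - 10, so Q'(2) = -6.
P(2) = 1.

Res(f, 2) = (1)/(-6) = -1/6

Final answer: -1/6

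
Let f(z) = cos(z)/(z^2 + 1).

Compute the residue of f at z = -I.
I*cosh(1)/2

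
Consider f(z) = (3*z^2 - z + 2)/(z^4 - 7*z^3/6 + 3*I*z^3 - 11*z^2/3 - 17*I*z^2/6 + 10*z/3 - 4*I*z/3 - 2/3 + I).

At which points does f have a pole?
{-1 - I, 1/2, 2/3 - I, 1 - I}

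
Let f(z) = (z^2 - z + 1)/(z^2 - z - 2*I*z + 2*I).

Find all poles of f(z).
The singularities of f are the zeros of the denominator. Factoring,
  z^2 - z - 2*I*z + 2*I = (z - 2*I)*(z - 1)
so the candidates are z = 2*I, z = 1.

Check the numerator P(z) = z^2 - z + 1 at each one:
  P(2*I) = -3 - 2*I ≠ 0, so z = 2*I is a (simple) pole.
  P(1) = 1 ≠ 0, so z = 1 is a (simple) pole.

Poles of f: {2*I, 1}

Final answer: {2*I, 1}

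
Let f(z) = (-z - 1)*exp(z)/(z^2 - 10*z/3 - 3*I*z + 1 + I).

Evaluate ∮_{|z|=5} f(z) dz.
By the residue theorem, ∮_C f(z) dz = 2πi · (sum of the residues of f at the poles inside |z| = 5).

The denominator factors as (z - 1/3)*(z - 3 - 3*I), so the singularities of f are simple poles at z = 1/3, z = 3 + 3*I.
  |1/3|² = 1/9 < 25 = 5², so this pole is inside the contour.
  |3 + 3*I|² = 18 < 25 = 5², so this pole is inside the contour.

With P(z) = (-z - 1)*exp(z) and Q(z) = z^2 - 10*z/3 - 3*I*z + 1 + I, each pole is simple, so Res(f, z₀) = P(z₀)/Q'(z₀) with Q'(z) = 2*z - 10/3 - 3*I.
  Res(f, 1/3) = P(1/3)/Q'(1/3) = (-4*exp(1/3)/3)/(-8/3 - 3*I) = (32/145 - 36*I/145)*exp(1/3)
  Res(f, 3 + 3*I) = P(3 + 3*I)/Q'(3 + 3*I) = ((-4 - 3*I)*exp(3 + 3*I))/(8/3 + 3*I) = (-177/145 + 36*I/145)*exp(3 + 3*I)

Sum of residues inside C: (-177/145 + 36*I/145)*exp(3 + 3*I) + (32/145 - 36*I/145)*exp(1/3)
∮_C f(z) dz = 2πi · ((-177/145 + 36*I/145)*exp(3 + 3*I) + (32/145 - 36*I/145)*exp(1/3)) = pi*(72/145 + 64*I/145)*exp(1/3) + pi*(-72/145 - 354*I/145)*exp(3 + 3*I)

Final answer: pi*(72/145 + 64*I/145)*exp(1/3) + pi*(-72/145 - 354*I/145)*exp(3 + 3*I)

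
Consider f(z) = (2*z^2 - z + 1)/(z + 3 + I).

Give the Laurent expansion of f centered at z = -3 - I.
Put w = z - (-3 - I), i.e. z = w - 3 - I. The denominator is w, so it suffices to rewrite the numerator in powers of w.

P(z) = 2*z^2 - z + 1
P(w - 3 - I) = 20 + 13*I + (-13 - 4*I)*w + 2*w^2

Dividing each term by w:
  f = (20 + 13*I)/w - 13 - 4*I + 2*w

Substituting back w = z + 3 + I:
  f(z) = (20 + 13*I)/(z + 3 + I) - 13 - 4*I + 2*(z + 3 + I)

The series is finite because the numerator is a polynomial; the negative powers form the principal part, and the coefficient of 1/(z + 3 + I) gives Res(f, -3 - I) = 20 + 13*I.

Final answer: (20 + 13*I)/(z + 3 + I) - 13 - 4*I + 2*(z + 3 + I)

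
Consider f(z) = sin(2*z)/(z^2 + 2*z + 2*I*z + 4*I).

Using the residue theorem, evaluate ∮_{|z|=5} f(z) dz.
By the residue theorem, ∮_C f(z) dz = 2πi · (sum of the residues of f at the poles inside |z| = 5).

The denominator factors as (z + 2*I)*(z + 2), so the singularities of f are simple poles at z = -2*I, z = -2.
  |-2*I|² = 4 < 25 = 5², so this pole is inside the contour.
  |-2|² = 4 < 25 = 5², so this pole is inside the contour.

With P(z) = sin(2*z) and Q(z) = z^2 + 2*z + 2*I*z + 4*I, each pole is simple, so Res(f, z₀) = P(z₀)/Q'(z₀) with Q'(z) = 2*z + 2 + 2*I.
  Res(f, -2*I) = P(-2*I)/Q'(-2*I) = (-I*sinh(4))/(2 - 2*I) = (1/4 - I/4)*sinh(4)
  Res(f, -2) = P(-2)/Q'(-2) = (-sin(4))/(-2 + 2*I) = (1/4 + I/4)*sin(4)

Sum of residues inside C: (1/4 - I/4)*sinh(4) + (1/4 + I/4)*sin(4)
∮_C f(z) dz = 2πi · ((1/4 - I/4)*sinh(4) + (1/4 + I/4)*sin(4)) = pi*(-1/2 + I/2)*sin(4) + pi*(1/2 + I/2)*sinh(4)

Final answer: pi*(-1/2 + I/2)*sin(4) + pi*(1/2 + I/2)*sinh(4)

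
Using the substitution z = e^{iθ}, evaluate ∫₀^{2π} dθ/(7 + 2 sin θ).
Call the integral J. The integrand is 2π-periodic and we integrate over a full period, so shifting θ does not change the value (θ → θ + π/2 turns sin θ into cos θ). Hence
  J = ∫₀^{2π} dθ/(7 + 2 cos θ).
Put z = e^{iθ}: then cos θ = (z + 1/z)/2, dθ = dz/(iz), and z runs once counterclockwise around |z| = 1:
  J = ∮_{|z|=1} 1/(7 + 2*(z + 1/z)/2) · dz/(iz) = (2/i) ∮_{|z|=1} dz/(2*z^2 + 14*z + 2).
The roots of 2*z^2 + 14*z + 2 are z = (-7 ± sqrt(7^2 - 2^2))/2, with sqrt(45) = 3*sqrt(5); their product is 1, so only z₊ = -7/2 + 3*sqrt(5)/2 lies inside the unit circle (z₋ = -7/2 - 3*sqrt(5)/2 lies outside).
z₊ is a simple zero of q(z) = 2*z^2 + 14*z + 2, so Res(1/q, z₊) = 1/q'(z₊) with q'(z) = 4*z + 14; and q'(z₊) = 2*(z₊ - z₋) = 6*sqrt(5).
Therefore J = (2/i) · 2πi · 1/(6*sqrt(5)) = 2*pi/(3*sqrt(5)) = 2*sqrt(5)*pi/15

Final answer: 2*sqrt(5)*pi/15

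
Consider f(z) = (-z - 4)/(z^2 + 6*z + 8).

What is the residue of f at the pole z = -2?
Write f(z) = P(z)/Q(z) with P(z) = -z - 4 and Q(z) = z^2 + 6*z + 8.
The denominator factors as Q(z) = (z + 2)*(z + 4), so z = -2 is a simple zero of Q and P is analytic there; z = -2 is therefore a simple pole and
  Res(f, z₀) = P(z₀)/Q'(z₀).

Q'(z) = 2*z + 6, so Q'(-2) = 2.
P(-2) = -2.

Res(f, -2) = (-2)/(2) = -1

Final answer: -1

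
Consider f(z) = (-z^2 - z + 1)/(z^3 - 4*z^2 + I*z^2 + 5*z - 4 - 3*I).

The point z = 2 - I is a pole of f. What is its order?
Factor the denominator:
  z^3 - 4*z^2 + I*z^2 + 5*z - 4 - 3*I = (z - 2 + I)^2*(z - I)

The numerator P(z) = -z^2 - z + 1 has P(2 - I) = -4 + 5*I ≠ 0, so no factor of (z - 2 + I) cancels.
Near z = 2 - I we can therefore write f(z) = g(z)/(z - 2 + I)^2 with g analytic at 2 - I and g(2 - I) ≠ 0 (g is the numerator divided by the remaining denominator factors).

Hence z = 2 - I is a pole of order 2.

Final answer: 2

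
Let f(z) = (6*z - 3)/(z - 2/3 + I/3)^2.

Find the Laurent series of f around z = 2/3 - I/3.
(1 - 2*I)/(z - 2/3 + I/3)^2 + 6/(z - 2/3 + I/3)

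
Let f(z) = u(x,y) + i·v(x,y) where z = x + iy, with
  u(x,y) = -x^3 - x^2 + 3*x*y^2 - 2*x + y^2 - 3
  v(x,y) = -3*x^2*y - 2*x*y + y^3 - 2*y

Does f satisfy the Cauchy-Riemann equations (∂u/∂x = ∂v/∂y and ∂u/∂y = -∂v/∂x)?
∂u/∂x = -3*x^2 - 2*x + 3*y^2 - 2
∂v/∂y = -3*x^2 - 2*x + 3*y^2 - 2
∂u/∂y = 6*x*y + 2*y
∂v/∂x = -6*x*y - 2*y
∂u/∂x = ∂v/∂y and ∂u/∂y = -∂v/∂x hold identically; f is analytic.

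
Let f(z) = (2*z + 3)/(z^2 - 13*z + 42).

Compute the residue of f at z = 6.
Write f(z) = P(z)/Q(z) with P(z) = 2*z + 3 and Q(z) = z^2 - 13*z + 42.
The denominator factors as Q(z) = (z - 7)*(z - 6), so z = 6 is a simple zero of Q and P is analytic there; z = 6 is therefore a simple pole and
  Res(f, z₀) = P(z₀)/Q'(z₀).

Q'(z) = 2*z - 13, so Q'(6) = -1.
P(6) = 15.

Res(f, 6) = (15)/(-1) = -15

Final answer: -15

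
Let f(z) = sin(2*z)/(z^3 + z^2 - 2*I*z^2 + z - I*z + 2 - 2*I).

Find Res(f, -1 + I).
Write f(z) = P(z)/Q(z) with P(z) = sin(2*z) and Q(z) = z^3 + z^2 - 2*I*z^2 + z - I*z + 2 - 2*I.
The denominator factors as Q(z) = (z + 1 - I)*(z + I)*(z - 2*I), so z = -1 + I is a simple zero of Q and P is analytic there; z = -1 + I is therefore a simple pole and
  Res(f, z₀) = P(z₀)/Q'(z₀).

Q'(z) = 3*z^2 + 2*z - 4*I*z + 1 - I, so Q'(-1 + I) = 3 - I.
P(-1 + I) = -sin(2 - 2*I).

Res(f, -1 + I) = (-sin(2 - 2*I))/(3 - I) = (-3/10 - I/10)*sin(2 - 2*I)

Final answer: (-3/10 - I/10)*sin(2 - 2*I)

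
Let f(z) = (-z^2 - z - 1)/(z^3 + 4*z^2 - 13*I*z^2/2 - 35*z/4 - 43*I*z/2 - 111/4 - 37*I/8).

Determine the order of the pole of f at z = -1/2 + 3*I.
2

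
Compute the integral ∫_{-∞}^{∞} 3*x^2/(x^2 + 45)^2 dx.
Let f(z) = 3*z^2/(z^2 + 45)^2. The denominator has no real zeros and deg Q - deg P = 2 ≥ 2, so the integral of f over the upper semicircle |z| = R tends to 0 as R → ∞. Closing the contour in the upper half-plane,
  ∫_{-∞}^{∞} f(x) dx = 2πi · Σ Res(f, z_k)  over the poles with Im z_k > 0.

Zeros of the denominator: z^2 + 45 = 0 gives z = ±3*sqrt(5)*I.
Upper half-plane: z = 3*sqrt(5)*I (a pole of order 2).

Write f(z) = g(z)/(z - 3*sqrt(5)*I)^2 with g(z) = 3*z^2/(z + 3*sqrt(5)*I)^2. For a double pole, Res(f, z₀) = g'(z₀):
  g'(z) = 18*sqrt(5)*I*z/(z + 3*sqrt(5)*I)^3
  Res(f, 3*sqrt(5)*I) = g'(3*sqrt(5)*I) = -sqrt(5)*I/20

∫_{-∞}^{∞} f(x) dx = 2πi · (-sqrt(5)*I/20) = sqrt(5)*pi/10

Final answer: sqrt(5)*pi/10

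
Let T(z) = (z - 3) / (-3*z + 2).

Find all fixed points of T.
T(z) = z means z - 3 = z*(-3*z + 2), i.e.
  -3*z^2 + z + 3 = 0.
Discriminant: (1)^2 - 4*(-3)*(3) = 37, so the roots are real.
  z = (-1 ± sqrt(37))/(2*(-3))
Fixed points: {1/6 - sqrt(37)/6, 1/6 + sqrt(37)/6}

Final answer: {1/6 - sqrt(37)/6, 1/6 + sqrt(37)/6}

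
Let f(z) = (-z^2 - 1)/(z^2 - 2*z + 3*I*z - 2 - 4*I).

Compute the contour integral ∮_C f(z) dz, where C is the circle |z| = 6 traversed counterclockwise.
By the residue theorem, ∮_C f(z) dz = 2πi · (sum of the residues of f at the poles inside |z| = 6).

The denominator factors as (z - 2 + I)*(z + 2*I), so the singularities of f are simple poles at z = 2 - I, z = -2*I.
  |2 - I|² = 5 < 36 = 6², so this pole is inside the contour.
  |-2*I|² = 4 < 36 = 6², so this pole is inside the contour.

With P(z) = -z^2 - 1 and Q(z) = z^2 - 2*z + 3*I*z - 2 - 4*I, each pole is simple, so Res(f, z₀) = P(z₀)/Q'(z₀) with Q'(z) = 2*z - 2 + 3*I.
  Res(f, 2 - I) = P(2 - I)/Q'(2 - I) = (-4 + 4*I)/(2 + I) = -4/5 + 12*I/5
  Res(f, -2*I) = P(-2*I)/Q'(-2*I) = (3)/(-2 - I) = -6/5 + 3*I/5

Sum of residues inside C: -2 + 3*I
∮_C f(z) dz = 2πi · (-2 + 3*I) = pi*(-6 - 4*I)

Final answer: pi*(-6 - 4*I)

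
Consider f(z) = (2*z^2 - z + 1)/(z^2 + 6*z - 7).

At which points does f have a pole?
The singularities of f are the zeros of the denominator. Factoring,
  z^2 + 6*z - 7 = (z - 1)*(z + 7)
so the candidates are z = 1, z = -7.

Check the numerator P(z) = 2*z^2 - z + 1 at each one:
  P(1) = 2 ≠ 0, so z = 1 is a (simple) pole.
  P(-7) = 106 ≠ 0, so z = -7 is a (simple) pole.

Poles of f: {-7, 1}

Final answer: {-7, 1}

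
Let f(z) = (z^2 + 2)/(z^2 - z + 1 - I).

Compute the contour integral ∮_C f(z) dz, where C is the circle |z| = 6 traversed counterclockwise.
By the residue theorem, ∮_C f(z) dz = 2πi · (sum of the residues of f at the poles inside |z| = 6).

The denominator factors as (z + I)*(z - 1 - I), so the singularities of f are simple poles at z = -I, z = 1 + I.
  |-I|² = 1 < 36 = 6², so this pole is inside the contour.
  |1 + I|² = 2 < 36 = 6², so this pole is inside the contour.

With P(z) = z^2 + 2 and Q(z) = z^2 - z + 1 - I, each pole is simple, so Res(f, z₀) = P(z₀)/Q'(z₀) with Q'(z) = 2*z - 1.
  Res(f, -I) = P(-I)/Q'(-I) = (1)/(-1 - 2*I) = -1/5 + 2*I/5
  Res(f, 1 + I) = P(1 + I)/Q'(1 + I) = (2 + 2*I)/(1 + 2*I) = 6/5 - 2*I/5

Sum of residues inside C: 1
∮_C f(z) dz = 2πi · (1) = 2*I*pi

Final answer: 2*I*pi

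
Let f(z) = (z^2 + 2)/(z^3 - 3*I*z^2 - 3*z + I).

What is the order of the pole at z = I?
Factor the denominator:
  z^3 - 3*I*z^2 - 3*z + I = (z - I)^3

The numerator P(z) = z^2 + 2 has P(I) = 1 ≠ 0, so no factor of (z - I) cancels.
Near z = I we can therefore write f(z) = g(z)/(z - I)^3 with g analytic at I and g(I) ≠ 0 (g is just the numerator).

Hence z = I is a pole of order 3.

Final answer: 3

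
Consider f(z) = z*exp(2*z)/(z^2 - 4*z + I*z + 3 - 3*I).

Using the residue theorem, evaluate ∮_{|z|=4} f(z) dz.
By the residue theorem, ∮_C f(z) dz = 2πi · (sum of the residues of f at the poles inside |z| = 4).

The denominator factors as (z - 3)*(z - 1 + I), so the singularities of f are simple poles at z = 3, z = 1 - I.
  |3|² = 9 < 16 = 4², so this pole is inside the contour.
  |1 - I|² = 2 < 16 = 4², so this pole is inside the contour.

With P(z) = z*exp(2*z) and Q(z) = z^2 - 4*z + I*z + 3 - 3*I, each pole is simple, so Res(f, z₀) = P(z₀)/Q'(z₀) with Q'(z) = 2*z - 4 + I.
  Res(f, 3) = P(3)/Q'(3) = (3*exp(6))/(2 + I) = (6/5 - 3*I/5)*exp(6)
  Res(f, 1 - I) = P(1 - I)/Q'(1 - I) = ((1 - I)*exp(2 - 2*I))/(-2 - I) = (-1/5 + 3*I/5)*exp(2 - 2*I)

Sum of residues inside C: (6/5 - 3*I/5)*exp(6) + (-1/5 + 3*I/5)*exp(2 - 2*I)
∮_C f(z) dz = 2πi · ((6/5 - 3*I/5)*exp(6) + (-1/5 + 3*I/5)*exp(2 - 2*I)) = pi*(-6/5 - 2*I/5)*exp(2 - 2*I) + pi*(6/5 + 12*I/5)*exp(6)

Final answer: pi*(-6/5 - 2*I/5)*exp(2 - 2*I) + pi*(6/5 + 12*I/5)*exp(6)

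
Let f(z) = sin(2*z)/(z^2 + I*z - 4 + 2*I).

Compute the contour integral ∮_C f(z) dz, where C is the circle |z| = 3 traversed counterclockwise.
By the residue theorem, ∮_C f(z) dz = 2πi · (sum of the residues of f at the poles inside |z| = 3).

The denominator factors as (z + 2)*(z - 2 + I), so the singularities of f are simple poles at z = -2, z = 2 - I.
  |-2|² = 4 < 9 = 3², so this pole is inside the contour.
  |2 - I|² = 5 < 9 = 3², so this pole is inside the contour.

With P(z) = sin(2*z) and Q(z) = z^2 + I*z - 4 + 2*I, each pole is simple, so Res(f, z₀) = P(z₀)/Q'(z₀) with Q'(z) = 2*z + I.
  Res(f, -2) = P(-2)/Q'(-2) = (-sin(4))/(-4 + I) = (4/17 + I/17)*sin(4)
  Res(f, 2 - I) = P(2 - I)/Q'(2 - I) = (sin(4 - 2*I))/(4 - I) = (4/17 + I/17)*sin(4 - 2*I)

Sum of residues inside C: (4/17 + I/17)*sin(4) + (4/17 + I/17)*sin(4 - 2*I)
∮_C f(z) dz = 2πi · ((4/17 + I/17)*sin(4) + (4/17 + I/17)*sin(4 - 2*I)) = pi*(-2/17 + 8*I/17)*sin(4 - 2*I) + pi*(-2/17 + 8*I/17)*sin(4)

Final answer: pi*(-2/17 + 8*I/17)*sin(4 - 2*I) + pi*(-2/17 + 8*I/17)*sin(4)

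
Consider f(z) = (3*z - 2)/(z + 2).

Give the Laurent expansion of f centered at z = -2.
Put w = z - (-2), i.e. z = w - 2. The denominator is w, so it suffices to rewrite the numerator in powers of w.

P(z) = 3*z - 2
P(w - 2) = -8 + 3*w

Dividing each term by w:
  f = -8/w + 3

Substituting back w = z + 2:
  f(z) = -8/(z + 2) + 3

The series is finite because the numerator is a polynomial; the negative powers form the principal part, and the coefficient of 1/(z + 2) gives Res(f, -2) = -8.

Final answer: -8/(z + 2) + 3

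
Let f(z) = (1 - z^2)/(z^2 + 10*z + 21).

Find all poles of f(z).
{-7, -3}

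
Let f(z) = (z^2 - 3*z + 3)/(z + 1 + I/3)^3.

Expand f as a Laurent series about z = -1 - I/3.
Put w = z - (-1 - I/3), i.e. z = w - 1 - I/3. The denominator is w^3, so it suffices to rewrite the numerator in powers of w.

P(z) = z^2 - 3*z + 3
P(w - 1 - I/3) = 62/9 + 5*I/3 + (-5 - 2*I/3)*w + w^2

Dividing each term by w^3:
  f = (62/9 + 5*I/3)/w^3 + (-5 - 2*I/3)/w^2 + 1/w

Substituting back w = z + 1 + I/3:
  f(z) = (62/9 + 5*I/3)/(z + 1 + I/3)^3 + (-5 - 2*I/3)/(z + 1 + I/3)^2 + 1/(z + 1 + I/3)

The series is finite because the numerator is a polynomial; the negative powers form the principal part, and the coefficient of 1/(z + 1 + I/3) gives Res(f, -1 - I/3) = 1.

Final answer: (62/9 + 5*I/3)/(z + 1 + I/3)^3 + (-5 - 2*I/3)/(z + 1 + I/3)^2 + 1/(z + 1 + I/3)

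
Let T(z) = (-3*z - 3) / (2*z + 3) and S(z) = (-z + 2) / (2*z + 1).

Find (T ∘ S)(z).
(T ∘ S)(z) = T(S(z)) = ((-3)*S(z) + (-3))/((2)*S(z) + (3)). Multiply numerator and denominator by 2*z + 1:
  numerator:   (-3)*(-z + 2) + (-3)*(2*z + 1) = -3*z - 9
  denominator: (2)*(-z + 2) + (3)*(2*z + 1) = 4*z + 7
(T ∘ S)(z) = (-3*z - 9)/(4*z + 7)

Final answer: (-3*z - 9)/(4*z + 7)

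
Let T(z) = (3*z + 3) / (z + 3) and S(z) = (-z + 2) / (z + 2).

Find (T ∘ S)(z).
(T ∘ S)(z) = T(S(z)) = ((3)*S(z) + (3))/((1)*S(z) + (3)). Multiply numerator and denominator by z + 2:
  numerator:   (3)*(-z + 2) + (3)*(z + 2) = 12
  denominator: (1)*(-z + 2) + (3)*(z + 2) = 2*z + 8
(T ∘ S)(z) = 12/(2*z + 8) = 6/(z + 4)

Final answer: 6/(z + 4)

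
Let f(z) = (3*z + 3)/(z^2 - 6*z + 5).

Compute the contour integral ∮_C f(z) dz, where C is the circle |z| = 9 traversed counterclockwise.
By the residue theorem, ∮_C f(z) dz = 2πi · (sum of the residues of f at the poles inside |z| = 9).

The denominator factors as (z - 5)*(z - 1), so the singularities of f are simple poles at z = 5, z = 1.
  |5|² = 25 < 81 = 9², so this pole is inside the contour.
  |1|² = 1 < 81 = 9², so this pole is inside the contour.

With P(z) = 3*z + 3 and Q(z) = z^2 - 6*z + 5, each pole is simple, so Res(f, z₀) = P(z₀)/Q'(z₀) with Q'(z) = 2*z - 6.
  Res(f, 5) = P(5)/Q'(5) = (18)/(4) = 9/2
  Res(f, 1) = P(1)/Q'(1) = (6)/(-4) = -3/2

Sum of residues inside C: 3
∮_C f(z) dz = 2πi · (3) = 6*I*pi

Final answer: 6*I*pi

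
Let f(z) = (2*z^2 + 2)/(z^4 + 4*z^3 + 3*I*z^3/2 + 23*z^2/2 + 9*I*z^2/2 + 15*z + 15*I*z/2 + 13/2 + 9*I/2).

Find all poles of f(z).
The singularities of f are the zeros of the denominator. Factoring,
  z^4 + 4*z^3 + 3*I*z^3/2 + 23*z^2/2 + 9*I*z^2/2 + 15*z + 15*I*z/2 + 13/2 + 9*I/2 = (z + 1 + I/2)*(z + 1 + 3*I)*(z + 1)*(z + 1 - 2*I)
so the candidates are z = -1 - I/2, z = -1 - 3*I, z = -1, z = -1 + 2*I.

Check the numerator P(z) = 2*z^2 + 2 at each one:
  P(-1 - I/2) = 7/2 + 2*I ≠ 0, so z = -1 - I/2 is a (simple) pole.
  P(-1 - 3*I) = -14 + 12*I ≠ 0, so z = -1 - 3*I is a (simple) pole.
  P(-1) = 4 ≠ 0, so z = -1 is a (simple) pole.
  P(-1 + 2*I) = -4 - 8*I ≠ 0, so z = -1 + 2*I is a (simple) pole.

Poles of f: {-1 - 3*I, -1 - I/2, -1, -1 + 2*I}

Final answer: {-1 - 3*I, -1 - I/2, -1, -1 + 2*I}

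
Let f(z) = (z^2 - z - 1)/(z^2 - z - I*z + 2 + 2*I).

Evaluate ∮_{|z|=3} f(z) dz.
-2*pi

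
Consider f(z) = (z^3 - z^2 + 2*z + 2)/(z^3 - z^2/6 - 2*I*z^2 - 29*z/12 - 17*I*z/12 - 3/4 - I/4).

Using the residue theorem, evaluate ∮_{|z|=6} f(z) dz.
By the residue theorem, ∮_C f(z) dz = 2πi · (sum of the residues of f at the poles inside |z| = 6).

The denominator factors as (z + 1/3)*(z - 3/2 - 3*I/2)*(z + 1 - I/2), so the singularities of f are simple poles at z = -1/3, z = 3/2 + 3*I/2, z = -1 + I/2.
  |-1/3|² = 1/9 < 36 = 6², so this pole is inside the contour.
  |3/2 + 3*I/2|² = 9/2 < 36 = 6², so this pole is inside the contour.
  |-1 + I/2|² = 5/4 < 36 = 6², so this pole is inside the contour.

With P(z) = z^3 - z^2 + 2*z + 2 and Q(z) = z^3 - z^2/6 - 2*I*z^2 - 29*z/12 - 17*I*z/12 - 3/4 - I/4, each pole is simple, so Res(f, z₀) = P(z₀)/Q'(z₀) with Q'(z) = 3*z^2 - z/3 - 4*I*z - 29/12 - 17*I/12.
  Res(f, -1/3) = P(-1/3)/Q'(-1/3) = (32/27)/(-71/36 - I/12) = -4544/7575 + 64*I/2525
  Res(f, 3/2 + 3*I/2) = P(3/2 + 3*I/2)/Q'(3/2 + 3*I/2) = (-7/4 + 21*I/4)/(37/12 + 67*I/12) = 1722/2929 + 1869*I/2929
  Res(f, -1 + I/2) = P(-1 + I/2)/Q'(-1 + I/2) = (-1 + 27*I/8)/(13/6 - 7*I/12) = -1191/1450 + 969*I/725

Sum of residues inside C: -5/6 + 2*I
∮_C f(z) dz = 2πi · (-5/6 + 2*I) = pi*(-4 - 5*I/3)

Final answer: pi*(-4 - 5*I/3)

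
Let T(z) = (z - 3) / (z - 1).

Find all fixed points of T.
T(z) = z means z - 3 = z*(z - 1), i.e.
  z^2 - 2*z + 3 = 0.
Discriminant: (-2)^2 - 4*(1)*(3) = -8, so the roots are complex conjugates.
  z = (2 ± I*sqrt(8))/(2*(1))
Fixed points: {1 - sqrt(2)*I, 1 + sqrt(2)*I}

Final answer: {1 - sqrt(2)*I, 1 + sqrt(2)*I}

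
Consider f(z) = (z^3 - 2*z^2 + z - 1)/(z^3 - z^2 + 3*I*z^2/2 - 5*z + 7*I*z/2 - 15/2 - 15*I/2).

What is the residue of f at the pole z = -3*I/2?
Write f(z) = P(z)/Q(z) with P(z) = z^3 - 2*z^2 + z - 1 and Q(z) = z^3 - z^2 + 3*I*z^2/2 - 5*z + 7*I*z/2 - 15/2 - 15*I/2.
The denominator factors as Q(z) = (z - 3 + I)*(z + 2 - I)*(z + 3*I/2), so z = -3*I/2 is a simple zero of Q and P is analytic there; z = -3*I/2 is therefore a simple pole and
  Res(f, z₀) = P(z₀)/Q'(z₀).

Q'(z) = 3*z^2 - 2*z + 3*I*z - 5 + 7*I/2, so Q'(-3*I/2) = -29/4 + 13*I/2.
P(-3*I/2) = 7/2 + 15*I/8.

Res(f, -3*I/2) = (7/2 + 15*I/8)/(-29/4 + 13*I/2) = -211/1517 - 1163*I/3034

Final answer: -211/1517 - 1163*I/3034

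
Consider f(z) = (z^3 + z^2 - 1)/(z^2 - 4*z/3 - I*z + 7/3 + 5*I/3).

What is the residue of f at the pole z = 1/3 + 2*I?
Write f(z) = P(z)/Q(z) with P(z) = z^3 + z^2 - 1 and Q(z) = z^2 - 4*z/3 - I*z + 7/3 + 5*I/3.
The denominator factors as Q(z) = (z - 1/3 - 2*I)*(z - 1 + I), so z = 1/3 + 2*I is a simple zero of Q and P is analytic there; z = 1/3 + 2*I is therefore a simple pole and
  Res(f, z₀) = P(z₀)/Q'(z₀).

Q'(z) = 2*z - 4/3 - I, so Q'(1/3 + 2*I) = -2/3 + 3*I.
P(1/3 + 2*I) = -239/27 - 6*I.

Res(f, 1/3 + 2*I) = (-239/27 - 6*I)/(-2/3 + 3*I) = -196/153 + 55*I/17

Final answer: -196/153 + 55*I/17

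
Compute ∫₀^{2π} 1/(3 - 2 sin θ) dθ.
2*sqrt(5)*pi/5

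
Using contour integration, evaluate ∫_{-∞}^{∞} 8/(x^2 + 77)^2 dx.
4*sqrt(77)*pi/5929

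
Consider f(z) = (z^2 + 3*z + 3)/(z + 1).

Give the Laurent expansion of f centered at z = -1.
Put w = z - (-1), i.e. z = w - 1. The denominator is w, so it suffices to rewrite the numerator in powers of w.

P(z) = z^2 + 3*z + 3
P(w - 1) = 1 + w + w^2

Dividing each term by w:
  f = 1/w + 1 + w

Substituting back w = z + 1:
  f(z) = 1/(z + 1) + 1 + (z + 1)

The series is finite because the numerator is a polynomial; the negative powers form the principal part, and the coefficient of 1/(z + 1) gives Res(f, -1) = 1.

Final answer: 1/(z + 1) + 1 + (z + 1)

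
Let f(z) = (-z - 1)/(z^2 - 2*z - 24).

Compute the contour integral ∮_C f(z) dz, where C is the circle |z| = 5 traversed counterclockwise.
-3*I*pi/5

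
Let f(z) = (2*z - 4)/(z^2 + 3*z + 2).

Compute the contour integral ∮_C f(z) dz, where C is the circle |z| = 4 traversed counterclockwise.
By the residue theorem, ∮_C f(z) dz = 2πi · (sum of the residues of f at the poles inside |z| = 4).

The denominator factors as (z + 1)*(z + 2), so the singularities of f are simple poles at z = -1, z = -2.
  |-1|² = 1 < 16 = 4², so this pole is inside the contour.
  |-2|² = 4 < 16 = 4², so this pole is inside the contour.

With P(z) = 2*z - 4 and Q(z) = z^2 + 3*z + 2, each pole is simple, so Res(f, z₀) = P(z₀)/Q'(z₀) with Q'(z) = 2*z + 3.
  Res(f, -1) = P(-1)/Q'(-1) = (-6)/(1) = -6
  Res(f, -2) = P(-2)/Q'(-2) = (-8)/(-1) = 8

Sum of residues inside C: 2
∮_C f(z) dz = 2πi · (2) = 4*I*pi

Final answer: 4*I*pi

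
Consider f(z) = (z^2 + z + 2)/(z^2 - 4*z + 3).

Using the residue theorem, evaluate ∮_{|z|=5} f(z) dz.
By the residue theorem, ∮_C f(z) dz = 2πi · (sum of the residues of f at the poles inside |z| = 5).

The denominator factors as (z - 1)*(z - 3), so the singularities of f are simple poles at z = 1, z = 3.
  |1|² = 1 < 25 = 5², so this pole is inside the contour.
  |3|² = 9 < 25 = 5², so this pole is inside the contour.

With P(z) = z^2 + z + 2 and Q(z) = z^2 - 4*z + 3, each pole is simple, so Res(f, z₀) = P(z₀)/Q'(z₀) with Q'(z) = 2*z - 4.
  Res(f, 1) = P(1)/Q'(1) = (4)/(-2) = -2
  Res(f, 3) = P(3)/Q'(3) = (14)/(2) = 7

Sum of residues inside C: 5
∮_C f(z) dz = 2πi · (5) = 10*I*pi

Final answer: 10*I*pi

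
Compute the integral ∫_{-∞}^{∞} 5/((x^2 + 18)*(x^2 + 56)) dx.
5*pi*(-3*sqrt(14) + 14*sqrt(2))/3192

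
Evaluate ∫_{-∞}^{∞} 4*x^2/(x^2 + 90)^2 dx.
Let f(z) = 4*z^2/(z^2 + 90)^2. The denominator has no real zeros and deg Q - deg P = 2 ≥ 2, so the integral of f over the upper semicircle |z| = R tends to 0 as R → ∞. Closing the contour in the upper half-plane,
  ∫_{-∞}^{∞} f(x) dx = 2πi · Σ Res(f, z_k)  over the poles with Im z_k > 0.

Zeros of the denominator: z^2 + 90 = 0 gives z = ±3*sqrt(10)*I.
Upper half-plane: z = 3*sqrt(10)*I (a pole of order 2).

Write f(z) = g(z)/(z - 3*sqrt(10)*I)^2 with g(z) = 4*z^2/(z + 3*sqrt(10)*I)^2. For a double pole, Res(f, z₀) = g'(z₀):
  g'(z) = 24*sqrt(10)*I*z/(z + 3*sqrt(10)*I)^3
  Res(f, 3*sqrt(10)*I) = g'(3*sqrt(10)*I) = -sqrt(10)*I/30

∫_{-∞}^{∞} f(x) dx = 2πi · (-sqrt(10)*I/30) = sqrt(10)*pi/15

Final answer: sqrt(10)*pi/15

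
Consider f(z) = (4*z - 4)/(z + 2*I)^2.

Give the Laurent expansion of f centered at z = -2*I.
(-4 - 8*I)/(z + 2*I)^2 + 4/(z + 2*I)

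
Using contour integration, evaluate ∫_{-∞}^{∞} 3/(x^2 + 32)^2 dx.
Let f(z) = 3/(z^2 + 32)^2. The denominator has no real zeros and deg Q - deg P = 4 ≥ 2, so the integral of f over the upper semicircle |z| = R tends to 0 as R → ∞. Closing the contour in the upper half-plane,
  ∫_{-∞}^{∞} f(x) dx = 2πi · Σ Res(f, z_k)  over the poles with Im z_k > 0.

Zeros of the denominator: z^2 + 32 = 0 gives z = ±4*sqrt(2)*I.
Upper half-plane: z = 4*sqrt(2)*I (a pole of order 2).

Write f(z) = g(z)/(z - 4*sqrt(2)*I)^2 with g(z) = 3/(z + 4*sqrt(2)*I)^2. For a double pole, Res(f, z₀) = g'(z₀):
  g'(z) = -6/(z + 4*sqrt(2)*I)^3
  Res(f, 4*sqrt(2)*I) = g'(4*sqrt(2)*I) = -3*sqrt(2)*I/1024

∫_{-∞}^{∞} f(x) dx = 2πi · (-3*sqrt(2)*I/1024) = 3*sqrt(2)*pi/512

Final answer: 3*sqrt(2)*pi/512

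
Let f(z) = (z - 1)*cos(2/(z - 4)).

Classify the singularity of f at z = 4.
Let u = z - 4. Then
  cos(2/u) = Σ_{k≥0} (-1)^k (2)^(2k)/((2k)!·u^(2k)) = 1 - 2/u^2 + 2/(3*u^4) + ...
which has infinitely many negative powers of u, so cos(2/(z - 4)) has an essential singularity at z = 4.
The extra factor z - 1 is a nonzero polynomial; if the product had at most a pole at z = 4, dividing by that polynomial would leave cos(2/(z - 4)) with at most a pole too — contradiction. (Equivalently, the product's Laurent series still has infinitely many negative powers.)
So the singularity is essential.

Final answer: essential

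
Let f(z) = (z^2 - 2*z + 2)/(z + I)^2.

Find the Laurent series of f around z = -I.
Put w = z - (-I), i.e. z = w - I. The denominator is w^2, so it suffices to rewrite the numerator in powers of w.

P(z) = z^2 - 2*z + 2
P(w - I) = 1 + 2*I + (-2 - 2*I)*w + w^2

Dividing each term by w^2:
  f = (1 + 2*I)/w^2 + (-2 - 2*I)/w + 1

Substituting back w = z + I:
  f(z) = (1 + 2*I)/(z + I)^2 + (-2 - 2*I)/(z + I) + 1

The series is finite because the numerator is a polynomial; the negative powers form the principal part, and the coefficient of 1/(z + I) gives Res(f, -I) = -2 - 2*I.

Final answer: (1 + 2*I)/(z + I)^2 + (-2 - 2*I)/(z + I) + 1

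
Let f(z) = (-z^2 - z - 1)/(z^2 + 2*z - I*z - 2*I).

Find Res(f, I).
Write f(z) = P(z)/Q(z) with P(z) = -z^2 - z - 1 and Q(z) = z^2 + 2*z - I*z - 2*I.
The denominator factors as Q(z) = (z + 2)*(z - I), so z = I is a simple zero of Q and P is analytic there; z = I is therefore a simple pole and
  Res(f, z₀) = P(z₀)/Q'(z₀).

Q'(z) = 2*z + 2 - I, so Q'(I) = 2 + I.
P(I) = -I.

Res(f, I) = (-I)/(2 + I) = -1/5 - 2*I/5

Final answer: -1/5 - 2*I/5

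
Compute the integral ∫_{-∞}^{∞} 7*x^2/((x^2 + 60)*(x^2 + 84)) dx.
Let f(z) = 7*z^2/((z^2 + 60)*(z^2 + 84)). The denominator has no real zeros and deg Q - deg P = 2 ≥ 2, so the integral of f over the upper semicircle |z| = R tends to 0 as R → ∞. Closing the contour in the upper half-plane,
  ∫_{-∞}^{∞} f(x) dx = 2πi · Σ Res(f, z_k)  over the poles with Im z_k > 0.

Zeros of the denominator: z^2 + 84 = 0 gives z = ±2*sqrt(21)*I; z^2 + 60 = 0 gives z = ±2*sqrt(15)*I.
Upper half-plane: z = 2*sqrt(15)*I, z = 2*sqrt(21)*I (simple).

Each pole is a simple zero of Q(z) = z^4 + 144*z^2 + 5040, so Res(f, z₀) = P(z₀)/Q'(z₀) with P(z) = 7*z^2, Q'(z) = 4*z^3 + 288*z:
  Res(f, 2*sqrt(15)*I) = (-420)/(96*sqrt(15)*I) = 7*sqrt(15)*I/24
  Res(f, 2*sqrt(21)*I) = (-588)/(-96*sqrt(21)*I) = -7*sqrt(21)*I/24

Sum of residues: 7*I*(-sqrt(21) + sqrt(15))/24
∫_{-∞}^{∞} f(x) dx = 2πi · (7*I*(-sqrt(21) + sqrt(15))/24) = 7*pi*(-sqrt(15) + sqrt(21))/12

Final answer: 7*pi*(-sqrt(15) + sqrt(21))/12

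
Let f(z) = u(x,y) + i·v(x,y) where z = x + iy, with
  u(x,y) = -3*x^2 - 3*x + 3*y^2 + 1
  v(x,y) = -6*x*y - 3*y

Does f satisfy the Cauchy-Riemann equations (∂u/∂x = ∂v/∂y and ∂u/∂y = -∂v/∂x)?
∂u/∂x = -6*x - 3
∂v/∂y = -6*x - 3
∂u/∂y = 6*y
∂v/∂x = -6*y
∂u/∂x = ∂v/∂y and ∂u/∂y = -∂v/∂x hold identically; f is analytic.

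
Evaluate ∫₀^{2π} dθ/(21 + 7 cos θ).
sqrt(2)*pi/14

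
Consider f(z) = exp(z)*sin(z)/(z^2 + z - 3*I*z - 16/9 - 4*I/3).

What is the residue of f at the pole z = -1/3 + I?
(-3/10 - 9*I/10)*exp(-1/3 + I)*sin(1/3 - I)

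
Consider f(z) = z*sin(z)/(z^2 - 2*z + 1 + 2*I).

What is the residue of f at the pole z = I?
Write f(z) = P(z)/Q(z) with P(z) = z*sin(z) and Q(z) = z^2 - 2*z + 1 + 2*I.
The denominator factors as Q(z) = (z - 2 + I)*(z - I), so z = I is a simple zero of Q and P is analytic there; z = I is therefore a simple pole and
  Res(f, z₀) = P(z₀)/Q'(z₀).

Q'(z) = 2*z - 2, so Q'(I) = -2 + 2*I.
P(I) = -sinh(1).

Res(f, I) = (-sinh(1))/(-2 + 2*I) = (1/4 + I/4)*sinh(1)

Final answer: (1/4 + I/4)*sinh(1)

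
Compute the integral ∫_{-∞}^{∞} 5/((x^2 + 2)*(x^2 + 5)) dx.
pi*(-2*sqrt(5) + 5*sqrt(2))/6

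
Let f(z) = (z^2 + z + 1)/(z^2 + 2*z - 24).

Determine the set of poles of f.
The singularities of f are the zeros of the denominator. Factoring,
  z^2 + 2*z - 24 = (z - 4)*(z + 6)
so the candidates are z = 4, z = -6.

Check the numerator P(z) = z^2 + z + 1 at each one:
  P(4) = 21 ≠ 0, so z = 4 is a (simple) pole.
  P(-6) = 31 ≠ 0, so z = -6 is a (simple) pole.

Poles of f: {-6, 4}

Final answer: {-6, 4}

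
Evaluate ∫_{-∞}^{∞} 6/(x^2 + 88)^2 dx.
3*sqrt(22)*pi/3872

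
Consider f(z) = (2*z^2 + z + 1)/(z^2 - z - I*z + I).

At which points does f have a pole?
The singularities of f are the zeros of the denominator. Factoring,
  z^2 - z - I*z + I = (z - I)*(z - 1)
so the candidates are z = I, z = 1.

Check the numerator P(z) = 2*z^2 + z + 1 at each one:
  P(I) = -1 + I ≠ 0, so z = I is a (simple) pole.
  P(1) = 4 ≠ 0, so z = 1 is a (simple) pole.

Poles of f: {I, 1}

Final answer: {I, 1}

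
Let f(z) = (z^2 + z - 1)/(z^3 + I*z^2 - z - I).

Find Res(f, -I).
1 + I/2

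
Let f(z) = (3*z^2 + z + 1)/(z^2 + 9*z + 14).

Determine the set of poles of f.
The singularities of f are the zeros of the denominator. Factoring,
  z^2 + 9*z + 14 = (z + 7)*(z + 2)
so the candidates are z = -7, z = -2.

Check the numerator P(z) = 3*z^2 + z + 1 at each one:
  P(-7) = 141 ≠ 0, so z = -7 is a (simple) pole.
  P(-2) = 11 ≠ 0, so z = -2 is a (simple) pole.

Poles of f: {-7, -2}

Final answer: {-7, -2}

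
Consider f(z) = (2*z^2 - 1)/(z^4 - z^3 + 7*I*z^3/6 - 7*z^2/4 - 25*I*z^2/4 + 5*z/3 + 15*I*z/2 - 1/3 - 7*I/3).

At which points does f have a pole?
The singularities of f are the zeros of the denominator. Factoring,
  z^4 - z^3 + 7*I*z^3/6 - 7*z^2/4 - 25*I*z^2/4 + 5*z/3 + 15*I*z/2 - 1/3 - 7*I/3 = (z - 1 - I/3)*(z - 3/2 - I/2)*(z + 2 + 2*I)*(z - 1/2)
so the candidates are z = 1 + I/3, z = 3/2 + I/2, z = -2 - 2*I, z = 1/2.

Check the numerator P(z) = 2*z^2 - 1 at each one:
  P(1 + I/3) = 7/9 + 4*I/3 ≠ 0, so z = 1 + I/3 is a (simple) pole.
  P(3/2 + I/2) = 3 + 3*I ≠ 0, so z = 3/2 + I/2 is a (simple) pole.
  P(-2 - 2*I) = -1 + 16*I ≠ 0, so z = -2 - 2*I is a (simple) pole.
  P(1/2) = -1/2 ≠ 0, so z = 1/2 is a (simple) pole.

Poles of f: {-2 - 2*I, 1/2, 1 + I/3, 3/2 + I/2}

Final answer: {-2 - 2*I, 1/2, 1 + I/3, 3/2 + I/2}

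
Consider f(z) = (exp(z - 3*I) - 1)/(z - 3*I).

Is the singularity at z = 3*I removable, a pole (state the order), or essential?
Let u = z - 3*I. The exponent is z - 3*I = u, so
  f = (e^(u) - 1)/u = ((u) + (u)^2/2 + (u)^3/6 + ...)/u = 1 + (1/2)*u + (1/6)*u^2 + ...
The Laurent expansion about u = 0 has no negative powers; equivalently lim_{z→3*I} f(z) = 1 exists and is finite.
So the singularity is removable.

Final answer: removable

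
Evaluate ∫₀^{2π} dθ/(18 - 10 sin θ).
Call the integral J. The integrand is 2π-periodic and we integrate over a full period, so shifting θ does not change the value (θ → θ + π/2 turns sin θ into cos θ; θ → θ + π flips the sign of the trig term). Hence
  J = ∫₀^{2π} dθ/(18 + 10 cos θ).
Put z = e^{iθ}: then cos θ = (z + 1/z)/2, dθ = dz/(iz), and z runs once counterclockwise around |z| = 1:
  J = ∮_{|z|=1} 1/(18 + 10*(z + 1/z)/2) · dz/(iz) = (2/i) ∮_{|z|=1} dz/(10*z^2 + 36*z + 10).
The roots of 10*z^2 + 36*z + 10 are z = (-18 ± sqrt(18^2 - 10^2))/10, with sqrt(224) = 4*sqrt(14); their product is 1, so only z₊ = -9/5 + 2*sqrt(14)/5 lies inside the unit circle (z₋ = -9/5 - 2*sqrt(14)/5 lies outside).
z₊ is a simple zero of q(z) = 10*z^2 + 36*z + 10, so Res(1/q, z₊) = 1/q'(z₊) with q'(z) = 20*z + 36; and q'(z₊) = 10*(z₊ - z₋) = 8*sqrt(14).
Therefore J = (2/i) · 2πi · 1/(8*sqrt(14)) = 2*pi/(4*sqrt(14)) = sqrt(14)*pi/28

Final answer: sqrt(14)*pi/28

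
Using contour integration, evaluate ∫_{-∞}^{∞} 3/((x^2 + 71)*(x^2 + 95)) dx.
Let f(z) = 3/((z^2 + 71)*(z^2 + 95)). The denominator has no real zeros and deg Q - deg P = 4 ≥ 2, so the integral of f over the upper semicircle |z| = R tends to 0 as R → ∞. Closing the contour in the upper half-plane,
  ∫_{-∞}^{∞} f(x) dx = 2πi · Σ Res(f, z_k)  over the poles with Im z_k > 0.

Zeros of the denominator: z^2 + 95 = 0 gives z = ±sqrt(95)*I; z^2 + 71 = 0 gives z = ±sqrt(71)*I.
Upper half-plane: z = sqrt(71)*I, z = sqrt(95)*I (simple).

Each pole is a simple zero of Q(z) = z^4 + 166*z^2 + 6745, so Res(f, z₀) = P(z₀)/Q'(z₀) with P(z) = 3, Q'(z) = 4*z^3 + 332*z:
  Res(f, sqrt(71)*I) = (3)/(48*sqrt(71)*I) = -sqrt(71)*I/1136
  Res(f, sqrt(95)*I) = (3)/(-48*sqrt(95)*I) = sqrt(95)*I/1520

Sum of residues: I*(-sqrt(71)/1136 + sqrt(95)/1520)
∫_{-∞}^{∞} f(x) dx = 2πi · (I*(-sqrt(71)/1136 + sqrt(95)/1520)) = pi*(-71*sqrt(95) + 95*sqrt(71))/53960

Final answer: pi*(-71*sqrt(95) + 95*sqrt(71))/53960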